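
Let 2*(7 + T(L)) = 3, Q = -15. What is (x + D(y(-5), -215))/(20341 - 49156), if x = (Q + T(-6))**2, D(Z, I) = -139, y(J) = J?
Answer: -75/7684 ≈ -0.0097605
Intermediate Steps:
T(L) = -11/2 (T(L) = -7 + (1/2)*3 = -7 + 3/2 = -11/2)
x = 1681/4 (x = (-15 - 11/2)**2 = (-41/2)**2 = 1681/4 ≈ 420.25)
(x + D(y(-5), -215))/(20341 - 49156) = (1681/4 - 139)/(20341 - 49156) = (1125/4)/(-28815) = (1125/4)*(-1/28815) = -75/7684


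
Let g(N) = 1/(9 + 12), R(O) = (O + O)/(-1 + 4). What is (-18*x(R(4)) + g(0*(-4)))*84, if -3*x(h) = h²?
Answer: 3588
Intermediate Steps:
R(O) = 2*O/3 (R(O) = (2*O)/3 = (2*O)*(⅓) = 2*O/3)
g(N) = 1/21
x(h) = -h²/3
(-18*x(R(4)) + g(0*(-4)))*84 = (-(-6)*((⅔)*4)² + 1/21)*84 = (-(-6)*(8/3)² + 1/21)*84 = (-(-6)*64/9 + 1/21)*84 = (-18*(-64/27) + 1/21)*84 = (128/3 + 1/21)*84 = (299/7)*84 = 3588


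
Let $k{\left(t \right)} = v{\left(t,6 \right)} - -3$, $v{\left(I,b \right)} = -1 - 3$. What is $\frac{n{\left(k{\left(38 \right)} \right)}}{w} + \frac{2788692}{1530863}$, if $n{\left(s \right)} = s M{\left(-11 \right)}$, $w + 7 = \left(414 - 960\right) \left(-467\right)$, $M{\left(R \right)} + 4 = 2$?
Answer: $\frac{711049804426}{390331793425} \approx 1.8217$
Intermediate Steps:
$v{\left(I,b \right)} = -4$ ($v{\left(I,b \right)} = -1 - 3 = -4$)
$M{\left(R \right)} = -2$ ($M{\left(R \right)} = -4 + 2 = -2$)
$k{\left(t \right)} = -1$ ($k{\left(t \right)} = -4 - -3 = -4 + 3 = -1$)
$w = 254975$ ($w = -7 + \left(414 - 960\right) \left(-467\right) = -7 - -254982 = -7 + 254982 = 254975$)
$n{\left(s \right)} = - 2 s$ ($n{\left(s \right)} = s \left(-2\right) = - 2 s$)
$\frac{n{\left(k{\left(38 \right)} \right)}}{w} + \frac{2788692}{1530863} = \frac{\left(-2\right) \left(-1\right)}{254975} + \frac{2788692}{1530863} = 2 \cdot \frac{1}{254975} + 2788692 \cdot \frac{1}{1530863} = \frac{2}{254975} + \frac{2788692}{1530863} = \frac{711049804426}{390331793425}$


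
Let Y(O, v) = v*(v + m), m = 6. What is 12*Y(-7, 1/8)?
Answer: 147/16 ≈ 9.1875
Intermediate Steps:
Y(O, v) = v*(6 + v) (Y(O, v) = v*(v + 6) = v*(6 + v))
12*Y(-7, 1/8) = 12*((6 + 1/8)/8) = 12*((6 + ⅛)/8) = 12*((⅛)*(49/8)) = 12*(49/64) = 147/16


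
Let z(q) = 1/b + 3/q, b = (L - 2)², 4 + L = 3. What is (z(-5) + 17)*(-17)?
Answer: -12631/45 ≈ -280.69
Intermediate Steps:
L = -1 (L = -4 + 3 = -1)
b = 9 (b = (-1 - 2)² = (-3)² = 9)
z(q) = ⅑ + 3/q (z(q) = 1/9 + 3/q = 1*(⅑) + 3/q = ⅑ + 3/q)
(z(-5) + 17)*(-17) = ((⅑)*(27 - 5)/(-5) + 17)*(-17) = ((⅑)*(-⅕)*22 + 17)*(-17) = (-22/45 + 17)*(-17) = (743/45)*(-17) = -12631/45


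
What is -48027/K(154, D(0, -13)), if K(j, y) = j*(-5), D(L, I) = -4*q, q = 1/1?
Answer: 6861/110 ≈ 62.373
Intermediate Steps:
q = 1
D(L, I) = -4 (D(L, I) = -4*1 = -4)
K(j, y) = -5*j
-48027/K(154, D(0, -13)) = -48027/((-5*154)) = -48027/(-770) = -48027*(-1/770) = 6861/110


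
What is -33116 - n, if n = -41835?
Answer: 8719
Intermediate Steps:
-33116 - n = -33116 - 1*(-41835) = -33116 + 41835 = 8719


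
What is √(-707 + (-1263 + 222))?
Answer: 2*I*√437 ≈ 41.809*I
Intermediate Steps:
√(-707 + (-1263 + 222)) = √(-707 - 1041) = √(-1748) = 2*I*√437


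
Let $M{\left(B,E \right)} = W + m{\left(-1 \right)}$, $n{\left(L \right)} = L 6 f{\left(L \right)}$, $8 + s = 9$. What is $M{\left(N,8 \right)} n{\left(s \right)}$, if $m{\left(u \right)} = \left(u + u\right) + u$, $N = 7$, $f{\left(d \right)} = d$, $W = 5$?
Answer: $12$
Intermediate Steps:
$s = 1$ ($s = -8 + 9 = 1$)
$m{\left(u \right)} = 3 u$ ($m{\left(u \right)} = 2 u + u = 3 u$)
$n{\left(L \right)} = 6 L^{2}$ ($n{\left(L \right)} = L 6 L = 6 L L = 6 L^{2}$)
$M{\left(B,E \right)} = 2$ ($M{\left(B,E \right)} = 5 + 3 \left(-1\right) = 5 - 3 = 2$)
$M{\left(N,8 \right)} n{\left(s \right)} = 2 \cdot 6 \cdot 1^{2} = 2 \cdot 6 \cdot 1 = 2 \cdot 6 = 12$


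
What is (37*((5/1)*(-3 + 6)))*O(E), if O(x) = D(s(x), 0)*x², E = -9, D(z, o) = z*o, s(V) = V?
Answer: 0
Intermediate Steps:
D(z, o) = o*z
O(x) = 0 (O(x) = (0*x)*x² = 0*x² = 0)
(37*((5/1)*(-3 + 6)))*O(E) = (37*((5/1)*(-3 + 6)))*0 = (37*((5*1)*3))*0 = (37*(5*3))*0 = (37*15)*0 = 555*0 = 0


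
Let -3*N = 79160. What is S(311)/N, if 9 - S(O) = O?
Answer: 453/39580 ≈ 0.011445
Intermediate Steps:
N = -79160/3 (N = -1/3*79160 = -79160/3 ≈ -26387.)
S(O) = 9 - O
S(311)/N = (9 - 1*311)/(-79160/3) = (9 - 311)*(-3/79160) = -302*(-3/79160) = 453/39580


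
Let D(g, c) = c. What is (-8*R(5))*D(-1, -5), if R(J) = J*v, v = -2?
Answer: -400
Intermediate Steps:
R(J) = -2*J (R(J) = J*(-2) = -2*J)
(-8*R(5))*D(-1, -5) = -(-16)*5*(-5) = -8*(-10)*(-5) = 80*(-5) = -400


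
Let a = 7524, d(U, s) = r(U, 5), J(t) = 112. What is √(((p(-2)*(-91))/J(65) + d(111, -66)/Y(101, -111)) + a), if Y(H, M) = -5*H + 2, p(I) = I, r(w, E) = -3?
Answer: √30464837834/2012 ≈ 86.750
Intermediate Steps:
d(U, s) = -3
Y(H, M) = 2 - 5*H
√(((p(-2)*(-91))/J(65) + d(111, -66)/Y(101, -111)) + a) = √((-2*(-91)/112 - 3/(2 - 5*101)) + 7524) = √((182*(1/112) - 3/(2 - 505)) + 7524) = √((13/8 - 3/(-503)) + 7524) = √((13/8 - 3*(-1/503)) + 7524) = √((13/8 + 3/503) + 7524) = √(6563/4024 + 7524) = √(30283139/4024) = √30464837834/2012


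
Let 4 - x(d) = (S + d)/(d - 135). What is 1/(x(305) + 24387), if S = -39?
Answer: 85/2073102 ≈ 4.1001e-5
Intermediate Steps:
x(d) = 4 - (-39 + d)/(-135 + d) (x(d) = 4 - (-39 + d)/(d - 135) = 4 - (-39 + d)/(-135 + d))
1/(x(305) + 24387) = 1/(3*(-167 + 305)/(-135 + 305) + 24387) = 1/(3*138/170 + 24387) = 1/(3*(1/170)*138 + 24387) = 1/(207/85 + 24387) = 1/(2073102/85) = 85/2073102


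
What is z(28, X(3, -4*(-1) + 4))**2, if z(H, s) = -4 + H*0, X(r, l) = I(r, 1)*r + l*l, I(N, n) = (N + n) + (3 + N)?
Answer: 16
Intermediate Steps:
I(N, n) = 3 + n + 2*N
X(r, l) = l**2 + r*(4 + 2*r) (X(r, l) = (3 + 1 + 2*r)*r + l*l = (4 + 2*r)*r + l**2 = r*(4 + 2*r) + l**2 = l**2 + r*(4 + 2*r))
z(H, s) = -4 (z(H, s) = -4 + 0 = -4)
z(28, X(3, -4*(-1) + 4))**2 = (-4)**2 = 16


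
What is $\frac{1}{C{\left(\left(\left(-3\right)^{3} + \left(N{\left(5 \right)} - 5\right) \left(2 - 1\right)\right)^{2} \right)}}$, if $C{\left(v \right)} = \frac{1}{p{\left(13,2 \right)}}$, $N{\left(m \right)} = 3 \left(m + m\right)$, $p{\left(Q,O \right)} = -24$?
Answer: $-24$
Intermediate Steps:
$N{\left(m \right)} = 6 m$ ($N{\left(m \right)} = 3 \cdot 2 m = 6 m$)
$C{\left(v \right)} = - \frac{1}{24}$ ($C{\left(v \right)} = \frac{1}{-24} = - \frac{1}{24}$)
$\frac{1}{C{\left(\left(\left(-3\right)^{3} + \left(N{\left(5 \right)} - 5\right) \left(2 - 1\right)\right)^{2} \right)}} = \frac{1}{- \frac{1}{24}} = -24$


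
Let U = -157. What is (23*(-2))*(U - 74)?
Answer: 10626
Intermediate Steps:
(23*(-2))*(U - 74) = (23*(-2))*(-157 - 74) = -46*(-231) = 10626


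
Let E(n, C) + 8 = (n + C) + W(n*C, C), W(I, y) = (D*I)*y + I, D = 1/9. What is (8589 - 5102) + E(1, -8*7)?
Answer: 33448/9 ≈ 3716.4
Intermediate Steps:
D = ⅑ ≈ 0.11111
W(I, y) = I + I*y/9 (W(I, y) = (I/9)*y + I = I*y/9 + I = I + I*y/9)
E(n, C) = -8 + C + n + C*n*(9 + C)/9 (E(n, C) = -8 + ((n + C) + (n*C)*(9 + C)/9) = -8 + ((C + n) + (C*n)*(9 + C)/9) = -8 + ((C + n) + C*n*(9 + C)/9) = -8 + (C + n + C*n*(9 + C)/9) = -8 + C + n + C*n*(9 + C)/9)
(8589 - 5102) + E(1, -8*7) = (8589 - 5102) + (-8 - 8*7 + 1 + (⅑)*(-8*7)*1*(9 - 8*7)) = 3487 + (-8 - 56 + 1 + (⅑)*(-56)*1*(9 - 56)) = 3487 + (-8 - 56 + 1 + (⅑)*(-56)*1*(-47)) = 3487 + (-8 - 56 + 1 + 2632/9) = 3487 + 2065/9 = 33448/9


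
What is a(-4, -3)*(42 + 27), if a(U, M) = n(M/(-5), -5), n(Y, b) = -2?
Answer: -138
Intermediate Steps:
a(U, M) = -2
a(-4, -3)*(42 + 27) = -2*(42 + 27) = -2*69 = -138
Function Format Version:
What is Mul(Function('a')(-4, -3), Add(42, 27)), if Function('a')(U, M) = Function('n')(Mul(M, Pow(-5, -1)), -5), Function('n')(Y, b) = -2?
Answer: -138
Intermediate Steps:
Function('a')(U, M) = -2
Mul(Function('a')(-4, -3), Add(42, 27)) = Mul(-2, Add(42, 27)) = Mul(-2, 69) = -138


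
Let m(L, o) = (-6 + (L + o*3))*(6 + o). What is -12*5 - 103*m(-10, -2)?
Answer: 9004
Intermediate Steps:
m(L, o) = (6 + o)*(-6 + L + 3*o) (m(L, o) = (-6 + (L + 3*o))*(6 + o) = (-6 + L + 3*o)*(6 + o) = (6 + o)*(-6 + L + 3*o))
-12*5 - 103*m(-10, -2) = -12*5 - 103*(-36 + 3*(-2)² + 6*(-10) + 12*(-2) - 10*(-2)) = -60 - 103*(-36 + 3*4 - 60 - 24 + 20) = -60 - 103*(-36 + 12 - 60 - 24 + 20) = -60 - 103*(-88) = -60 + 9064 = 9004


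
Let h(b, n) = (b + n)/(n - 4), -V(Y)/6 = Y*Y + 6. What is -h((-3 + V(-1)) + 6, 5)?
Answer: 34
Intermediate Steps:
V(Y) = -36 - 6*Y² (V(Y) = -6*(Y*Y + 6) = -6*(Y² + 6) = -6*(6 + Y²) = -36 - 6*Y²)
h(b, n) = (b + n)/(-4 + n)
-h((-3 + V(-1)) + 6, 5) = -(((-3 + (-36 - 6*(-1)²)) + 6) + 5)/(-4 + 5) = -(((-3 + (-36 - 6*1)) + 6) + 5)/1 = -(((-3 + (-36 - 6)) + 6) + 5) = -(((-3 - 42) + 6) + 5) = -((-45 + 6) + 5) = -(-39 + 5) = -(-34) = -1*(-34) = 34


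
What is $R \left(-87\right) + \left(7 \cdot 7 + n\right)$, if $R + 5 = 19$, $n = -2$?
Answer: $-1171$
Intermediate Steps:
$R = 14$ ($R = -5 + 19 = 14$)
$R \left(-87\right) + \left(7 \cdot 7 + n\right) = 14 \left(-87\right) + \left(7 \cdot 7 - 2\right) = -1218 + \left(49 - 2\right) = -1218 + 47 = -1171$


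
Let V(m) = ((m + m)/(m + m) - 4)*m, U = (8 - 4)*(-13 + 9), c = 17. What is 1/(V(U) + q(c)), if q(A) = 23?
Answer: 1/71 ≈ 0.014085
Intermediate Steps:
U = -16 (U = 4*(-4) = -16)
V(m) = -3*m (V(m) = ((2*m)/((2*m)) - 4)*m = ((2*m)*(1/(2*m)) - 4)*m = (1 - 4)*m = -3*m)
1/(V(U) + q(c)) = 1/(-3*(-16) + 23) = 1/(48 + 23) = 1/71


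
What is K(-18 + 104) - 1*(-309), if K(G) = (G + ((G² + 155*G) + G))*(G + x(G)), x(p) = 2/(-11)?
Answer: 19731111/11 ≈ 1.7937e+6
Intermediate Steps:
x(p) = -2/11 (x(p) = 2*(-1/11) = -2/11)
K(G) = (-2/11 + G)*(G² + 157*G) (K(G) = (G + ((G² + 155*G) + G))*(G - 2/11) = (G + (G² + 156*G))*(-2/11 + G) = (G² + 157*G)*(-2/11 + G) = (-2/11 + G)*(G² + 157*G))
K(-18 + 104) - 1*(-309) = (-18 + 104)*(-314 + 11*(-18 + 104)² + 1725*(-18 + 104))/11 - 1*(-309) = (1/11)*86*(-314 + 11*86² + 1725*86) + 309 = (1/11)*86*(-314 + 11*7396 + 148350) + 309 = (1/11)*86*(-314 + 81356 + 148350) + 309 = (1/11)*86*229392 + 309 = 19727712/11 + 309 = 19731111/11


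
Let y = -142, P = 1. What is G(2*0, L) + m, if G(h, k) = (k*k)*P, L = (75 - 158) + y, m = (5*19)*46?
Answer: 54995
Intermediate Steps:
m = 4370 (m = 95*46 = 4370)
L = -225 (L = (75 - 158) - 142 = -83 - 142 = -225)
G(h, k) = k² (G(h, k) = (k*k)*1 = k²*1 = k²)
G(2*0, L) + m = (-225)² + 4370 = 50625 + 4370 = 54995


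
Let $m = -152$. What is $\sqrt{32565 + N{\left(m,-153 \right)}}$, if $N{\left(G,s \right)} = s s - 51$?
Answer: $\sqrt{55923} \approx 236.48$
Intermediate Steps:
$N{\left(G,s \right)} = -51 + s^{2}$ ($N{\left(G,s \right)} = s^{2} - 51 = -51 + s^{2}$)
$\sqrt{32565 + N{\left(m,-153 \right)}} = \sqrt{32565 - \left(51 - \left(-153\right)^{2}\right)} = \sqrt{32565 + \left(-51 + 23409\right)} = \sqrt{32565 + 23358} = \sqrt{55923}$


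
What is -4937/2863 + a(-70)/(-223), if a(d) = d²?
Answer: -15129651/638449 ≈ -23.698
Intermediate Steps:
-4937/2863 + a(-70)/(-223) = -4937/2863 + (-70)²/(-223) = -4937*1/2863 + 4900*(-1/223) = -4937/2863 - 4900/223 = -15129651/638449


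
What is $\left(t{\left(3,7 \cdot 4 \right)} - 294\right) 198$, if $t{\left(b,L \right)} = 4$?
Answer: $-57420$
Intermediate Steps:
$\left(t{\left(3,7 \cdot 4 \right)} - 294\right) 198 = \left(4 - 294\right) 198 = \left(-290\right) 198 = -57420$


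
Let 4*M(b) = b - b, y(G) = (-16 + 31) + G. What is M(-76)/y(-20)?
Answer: 0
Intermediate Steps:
y(G) = 15 + G
M(b) = 0 (M(b) = (b - b)/4 = (1/4)*0 = 0)
M(-76)/y(-20) = 0/(15 - 20) = 0/(-5) = 0*(-1/5) = 0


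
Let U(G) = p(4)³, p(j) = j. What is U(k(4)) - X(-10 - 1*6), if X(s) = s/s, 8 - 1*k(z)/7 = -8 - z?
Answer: 63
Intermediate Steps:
k(z) = 112 + 7*z (k(z) = 56 - 7*(-8 - z) = 56 + (56 + 7*z) = 112 + 7*z)
X(s) = 1
U(G) = 64 (U(G) = 4³ = 64)
U(k(4)) - X(-10 - 1*6) = 64 - 1*1 = 64 - 1 = 63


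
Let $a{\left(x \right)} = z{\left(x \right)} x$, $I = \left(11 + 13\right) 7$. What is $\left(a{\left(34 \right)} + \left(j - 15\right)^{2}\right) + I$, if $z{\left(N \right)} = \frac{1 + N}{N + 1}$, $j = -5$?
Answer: $602$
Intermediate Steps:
$z{\left(N \right)} = 1$ ($z{\left(N \right)} = \frac{1 + N}{1 + N} = 1$)
$I = 168$ ($I = 24 \cdot 7 = 168$)
$a{\left(x \right)} = x$ ($a{\left(x \right)} = 1 x = x$)
$\left(a{\left(34 \right)} + \left(j - 15\right)^{2}\right) + I = \left(34 + \left(-5 - 15\right)^{2}\right) + 168 = \left(34 + \left(-20\right)^{2}\right) + 168 = \left(34 + 400\right) + 168 = 434 + 168 = 602$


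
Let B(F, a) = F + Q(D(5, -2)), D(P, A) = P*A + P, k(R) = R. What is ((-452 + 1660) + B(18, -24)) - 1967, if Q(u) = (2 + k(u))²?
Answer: -732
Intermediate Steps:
D(P, A) = P + A*P (D(P, A) = A*P + P = P + A*P)
Q(u) = (2 + u)²
B(F, a) = 9 + F (B(F, a) = F + (2 + 5*(1 - 2))² = F + (2 + 5*(-1))² = F + (2 - 5)² = F + (-3)² = F + 9 = 9 + F)
((-452 + 1660) + B(18, -24)) - 1967 = ((-452 + 1660) + (9 + 18)) - 1967 = (1208 + 27) - 1967 = 1235 - 1967 = -732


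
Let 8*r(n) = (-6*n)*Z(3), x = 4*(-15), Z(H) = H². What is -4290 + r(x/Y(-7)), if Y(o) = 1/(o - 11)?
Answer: -11580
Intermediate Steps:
Y(o) = 1/(-11 + o)
x = -60
r(n) = -27*n/4 (r(n) = (-6*n*3²)/8 = (-6*n*9)/8 = (-54*n)/8 = -27*n/4)
-4290 + r(x/Y(-7)) = -4290 - (-405)/(1/(-11 - 7)) = -4290 - (-405)/(1/(-18)) = -4290 - (-405)/(-1/18) = -4290 - (-405)*(-18) = -4290 - 27/4*1080 = -4290 - 7290 = -11580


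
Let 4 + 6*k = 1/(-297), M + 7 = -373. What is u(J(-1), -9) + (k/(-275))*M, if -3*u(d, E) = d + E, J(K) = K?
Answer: 118168/49005 ≈ 2.4113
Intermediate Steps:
M = -380 (M = -7 - 373 = -380)
k = -1189/1782 (k = -2/3 + (1/6)/(-297) = -2/3 + (1/6)*(-1/297) = -2/3 - 1/1782 = -1189/1782 ≈ -0.66723)
u(d, E) = -E/3 - d/3 (u(d, E) = -(d + E)/3 = -(E + d)/3 = -E/3 - d/3)
u(J(-1), -9) + (k/(-275))*M = (-1/3*(-9) - 1/3*(-1)) - 1189/1782/(-275)*(-380) = (3 + 1/3) - 1189/1782*(-1/275)*(-380) = 10/3 + (1189/490050)*(-380) = 10/3 - 45182/49005 = 118168/49005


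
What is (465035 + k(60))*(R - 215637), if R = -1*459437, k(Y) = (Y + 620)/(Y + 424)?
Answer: -37986012310970/121 ≈ -3.1393e+11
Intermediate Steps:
k(Y) = (620 + Y)/(424 + Y)
R = -459437
(465035 + k(60))*(R - 215637) = (465035 + (620 + 60)/(424 + 60))*(-459437 - 215637) = (465035 + 680/484)*(-675074) = (465035 + (1/484)*680)*(-675074) = (465035 + 170/121)*(-675074) = (56269405/121)*(-675074) = -37986012310970/121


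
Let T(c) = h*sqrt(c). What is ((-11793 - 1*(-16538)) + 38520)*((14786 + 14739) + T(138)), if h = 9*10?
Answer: 1277399125 + 3893850*sqrt(138) ≈ 1.3231e+9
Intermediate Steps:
h = 90
T(c) = 90*sqrt(c)
((-11793 - 1*(-16538)) + 38520)*((14786 + 14739) + T(138)) = ((-11793 - 1*(-16538)) + 38520)*((14786 + 14739) + 90*sqrt(138)) = ((-11793 + 16538) + 38520)*(29525 + 90*sqrt(138)) = (4745 + 38520)*(29525 + 90*sqrt(138)) = 43265*(29525 + 90*sqrt(138)) = 1277399125 + 3893850*sqrt(138)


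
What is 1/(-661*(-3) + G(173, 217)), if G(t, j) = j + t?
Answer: 1/2373 ≈ 0.00042141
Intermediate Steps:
1/(-661*(-3) + G(173, 217)) = 1/(-661*(-3) + (217 + 173)) = 1/(1983 + 390) = 1/2373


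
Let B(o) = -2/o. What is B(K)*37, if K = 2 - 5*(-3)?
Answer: -74/17 ≈ -4.3529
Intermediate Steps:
K = 17 (K = 2 + 15 = 17)
B(K)*37 = -2/17*37 = -74/17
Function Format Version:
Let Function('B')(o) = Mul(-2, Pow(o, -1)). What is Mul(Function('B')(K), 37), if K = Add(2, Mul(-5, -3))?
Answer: Rational(-74, 17) ≈ -4.3529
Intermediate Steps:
K = 17 (K = Add(2, 15) = 17)
Mul(Function('B')(K), 37) = Mul(Mul(-2, Pow(17, -1)), 37) = Mul(Mul(-2, Rational(1, 17)), 37) = Mul(Rational(-2, 17), 37) = Rational(-74, 17)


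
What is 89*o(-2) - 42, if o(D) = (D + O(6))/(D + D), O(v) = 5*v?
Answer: -665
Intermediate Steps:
o(D) = (30 + D)/(2*D) (o(D) = (D + 5*6)/(D + D) = (D + 30)/((2*D)) = (30 + D)*(1/(2*D)) = (30 + D)/(2*D))
89*o(-2) - 42 = 89*((½)*(30 - 2)/(-2)) - 42 = 89*((½)*(-½)*28) - 42 = 89*(-7) - 42 = -623 - 42 = -665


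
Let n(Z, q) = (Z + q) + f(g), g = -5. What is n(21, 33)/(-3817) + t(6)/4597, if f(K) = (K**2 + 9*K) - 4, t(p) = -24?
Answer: -229518/17546749 ≈ -0.013080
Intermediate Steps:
f(K) = -4 + K**2 + 9*K
n(Z, q) = -24 + Z + q (n(Z, q) = (Z + q) + (-4 + (-5)**2 + 9*(-5)) = (Z + q) + (-4 + 25 - 45) = (Z + q) - 24 = -24 + Z + q)
n(21, 33)/(-3817) + t(6)/4597 = (-24 + 21 + 33)/(-3817) - 24/4597 = 30*(-1/3817) - 24*1/4597 = -30/3817 - 24/4597 = -229518/17546749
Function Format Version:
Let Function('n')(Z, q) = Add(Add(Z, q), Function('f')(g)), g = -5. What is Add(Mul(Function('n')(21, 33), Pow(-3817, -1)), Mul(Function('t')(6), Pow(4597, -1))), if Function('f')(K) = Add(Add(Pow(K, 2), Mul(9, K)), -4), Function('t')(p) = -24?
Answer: Rational(-229518, 17546749) ≈ -0.013080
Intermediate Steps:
Function('f')(K) = Add(-4, Pow(K, 2), Mul(9, K))
Function('n')(Z, q) = Add(-24, Z, q) (Function('n')(Z, q) = Add(Add(Z, q), Add(-4, Pow(-5, 2), Mul(9, -5))) = Add(Add(Z, q), Add(-4, 25, -45)) = Add(Add(Z, q), -24) = Add(-24, Z, q))
Add(Mul(Function('n')(21, 33), Pow(-3817, -1)), Mul(Function('t')(6), Pow(4597, -1))) = Add(Mul(Add(-24, 21, 33), Pow(-3817, -1)), Mul(-24, Pow(4597, -1))) = Add(Mul(30, Rational(-1, 3817)), Mul(-24, Rational(1, 4597))) = Add(Rational(-30, 3817), Rational(-24, 4597)) = Rational(-229518, 17546749)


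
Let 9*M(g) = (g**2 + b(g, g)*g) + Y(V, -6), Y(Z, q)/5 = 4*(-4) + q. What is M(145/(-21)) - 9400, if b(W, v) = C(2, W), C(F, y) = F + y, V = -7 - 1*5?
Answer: -37321150/3969 ≈ -9403.2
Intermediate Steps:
V = -12 (V = -7 - 5 = -12)
Y(Z, q) = -80 + 5*q (Y(Z, q) = 5*(4*(-4) + q) = 5*(-16 + q) = -80 + 5*q)
b(W, v) = 2 + W
M(g) = -110/9 + g**2/9 + g*(2 + g)/9 (M(g) = ((g**2 + (2 + g)*g) + (-80 + 5*(-6)))/9 = ((g**2 + g*(2 + g)) + (-80 - 30))/9 = ((g**2 + g*(2 + g)) - 110)/9 = (-110 + g**2 + g*(2 + g))/9 = -110/9 + g**2/9 + g*(2 + g)/9)
M(145/(-21)) - 9400 = (-110/9 + (145/(-21))**2/9 + (145/(-21))*(2 + 145/(-21))/9) - 9400 = (-110/9 + (145*(-1/21))**2/9 + (145*(-1/21))*(2 + 145*(-1/21))/9) - 9400 = (-110/9 + (-145/21)**2/9 + (1/9)*(-145/21)*(2 - 145/21)) - 9400 = (-110/9 + (1/9)*(21025/441) + (1/9)*(-145/21)*(-103/21)) - 9400 = (-110/9 + 21025/3969 + 14935/3969) - 9400 = -12550/3969 - 9400 = -37321150/3969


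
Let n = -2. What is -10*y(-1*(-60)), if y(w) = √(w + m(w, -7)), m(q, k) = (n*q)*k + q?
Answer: -80*√15 ≈ -309.84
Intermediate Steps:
m(q, k) = q - 2*k*q (m(q, k) = (-2*q)*k + q = -2*k*q + q = q - 2*k*q)
y(w) = 4*√w (y(w) = √(w + w*(1 - 2*(-7))) = √(w + w*(1 + 14)) = √(w + w*15) = √(w + 15*w) = √(16*w) = 4*√w)
-10*y(-1*(-60)) = -40*√(-1*(-60)) = -40*√60 = -40*2*√15 = -80*√15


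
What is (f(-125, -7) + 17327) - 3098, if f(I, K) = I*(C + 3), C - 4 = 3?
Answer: 12979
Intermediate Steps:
C = 7 (C = 4 + 3 = 7)
f(I, K) = 10*I (f(I, K) = I*(7 + 3) = I*10 = 10*I)
(f(-125, -7) + 17327) - 3098 = (10*(-125) + 17327) - 3098 = (-1250 + 17327) - 3098 = 16077 - 3098 = 12979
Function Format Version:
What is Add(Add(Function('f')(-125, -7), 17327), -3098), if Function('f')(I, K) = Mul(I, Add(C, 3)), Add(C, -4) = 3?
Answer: 12979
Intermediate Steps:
C = 7 (C = Add(4, 3) = 7)
Function('f')(I, K) = Mul(10, I) (Function('f')(I, K) = Mul(I, Add(7, 3)) = Mul(I, 10) = Mul(10, I))
Add(Add(Function('f')(-125, -7), 17327), -3098) = Add(Add(Mul(10, -125), 17327), -3098) = Add(Add(-1250, 17327), -3098) = Add(16077, -3098) = 12979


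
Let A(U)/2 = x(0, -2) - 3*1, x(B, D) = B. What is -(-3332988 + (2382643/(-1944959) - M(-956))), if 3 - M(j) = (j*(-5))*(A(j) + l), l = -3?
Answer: 6566205361192/1944959 ≈ 3.3760e+6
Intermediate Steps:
A(U) = -6 (A(U) = 2*(0 - 3*1) = 2*(0 - 3) = 2*(-3) = -6)
M(j) = 3 - 45*j (M(j) = 3 - j*(-5)*(-6 - 3) = 3 - (-5*j)*(-9) = 3 - 45*j)
-(-3332988 + (2382643/(-1944959) - M(-956))) = -(-3332988 + (2382643/(-1944959) - (3 - 45*(-956)))) = -(-3332988 + (2382643*(-1/1944959) - (3 + 43020))) = -(-3332988 + (-2382643/1944959 - 1*43023)) = -(-3332988 + (-2382643/1944959 - 43023)) = -(-3332988 - 83680353700/1944959) = -1*(-6566205361192/1944959) = 6566205361192/1944959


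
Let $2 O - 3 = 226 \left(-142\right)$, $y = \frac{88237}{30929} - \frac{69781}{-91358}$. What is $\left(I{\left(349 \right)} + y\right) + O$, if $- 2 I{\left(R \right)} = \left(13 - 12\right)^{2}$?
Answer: $- \frac{45326718420795}{2825611582} \approx -16041.0$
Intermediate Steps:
$I{\left(R \right)} = - \frac{1}{2}$ ($I{\left(R \right)} = - \frac{\left(13 - 12\right)^{2}}{2} = - \frac{1^{2}}{2} = \left(- \frac{1}{2}\right) 1 = - \frac{1}{2}$)
$y = \frac{10219412395}{2825611582}$ ($y = 88237 \cdot \frac{1}{30929} - - \frac{69781}{91358} = \frac{88237}{30929} + \frac{69781}{91358} = \frac{10219412395}{2825611582} \approx 3.6167$)
$O = - \frac{32089}{2}$ ($O = \frac{3}{2} + \frac{226 \left(-142\right)}{2} = \frac{3}{2} + \frac{1}{2} \left(-32092\right) = \frac{3}{2} - 16046 = - \frac{32089}{2} \approx -16045.0$)
$\left(I{\left(349 \right)} + y\right) + O = \left(- \frac{1}{2} + \frac{10219412395}{2825611582}\right) - \frac{32089}{2} = \frac{4403303302}{1412805791} - \frac{32089}{2} = - \frac{45326718420795}{2825611582}$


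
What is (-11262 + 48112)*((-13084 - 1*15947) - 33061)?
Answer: -2288090200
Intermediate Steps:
(-11262 + 48112)*((-13084 - 1*15947) - 33061) = 36850*((-13084 - 15947) - 33061) = 36850*(-29031 - 33061) = 36850*(-62092) = -2288090200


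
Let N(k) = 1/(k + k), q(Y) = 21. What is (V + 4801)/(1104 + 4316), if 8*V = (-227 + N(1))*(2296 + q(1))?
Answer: -194557/17344 ≈ -11.218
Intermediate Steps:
N(k) = 1/(2*k)
V = -1049601/16 (V = ((-227 + (1/2)/1)*(2296 + 21))/8 = ((-227 + (1/2)*1)*2317)/8 = ((-227 + 1/2)*2317)/8 = (-453/2*2317)/8 = (1/8)*(-1049601/2) = -1049601/16 ≈ -65600.)
(V + 4801)/(1104 + 4316) = (-1049601/16 + 4801)/(1104 + 4316) = -972785/16/5420 = -972785/16*1/5420 = -194557/17344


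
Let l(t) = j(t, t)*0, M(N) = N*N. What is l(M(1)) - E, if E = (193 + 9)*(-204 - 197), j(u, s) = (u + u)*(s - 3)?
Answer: 81002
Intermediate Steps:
M(N) = N²
j(u, s) = 2*u*(-3 + s) (j(u, s) = (2*u)*(-3 + s) = 2*u*(-3 + s))
l(t) = 0 (l(t) = (2*t*(-3 + t))*0 = 0)
E = -81002 (E = 202*(-401) = -81002)
l(M(1)) - E = 0 - 1*(-81002) = 0 + 81002 = 81002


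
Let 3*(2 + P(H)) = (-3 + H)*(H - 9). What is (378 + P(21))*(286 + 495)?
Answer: 349888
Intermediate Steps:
P(H) = -2 + (-9 + H)*(-3 + H)/3 (P(H) = -2 + ((-3 + H)*(H - 9))/3 = -2 + ((-3 + H)*(-9 + H))/3 = -2 + ((-9 + H)*(-3 + H))/3 = -2 + (-9 + H)*(-3 + H)/3)
(378 + P(21))*(286 + 495) = (378 + (7 - 4*21 + (1/3)*21**2))*(286 + 495) = (378 + (7 - 84 + (1/3)*441))*781 = (378 + (7 - 84 + 147))*781 = (378 + 70)*781 = 448*781 = 349888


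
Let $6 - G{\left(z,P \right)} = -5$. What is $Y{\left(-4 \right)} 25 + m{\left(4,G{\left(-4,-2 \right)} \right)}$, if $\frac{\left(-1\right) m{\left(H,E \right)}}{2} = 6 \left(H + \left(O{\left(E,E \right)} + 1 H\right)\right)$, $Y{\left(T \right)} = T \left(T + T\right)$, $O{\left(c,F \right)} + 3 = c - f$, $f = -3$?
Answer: $572$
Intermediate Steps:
$G{\left(z,P \right)} = 11$ ($G{\left(z,P \right)} = 6 - -5 = 6 + 5 = 11$)
$O{\left(c,F \right)} = c$ ($O{\left(c,F \right)} = -3 + \left(c - -3\right) = -3 + \left(c + 3\right) = -3 + \left(3 + c\right) = c$)
$Y{\left(T \right)} = 2 T^{2}$ ($Y{\left(T \right)} = T 2 T = 2 T^{2}$)
$m{\left(H,E \right)} = - 24 H - 12 E$ ($m{\left(H,E \right)} = - 2 \cdot 6 \left(H + \left(E + 1 H\right)\right) = - 2 \cdot 6 \left(H + \left(E + H\right)\right) = - 2 \cdot 6 \left(E + 2 H\right) = - 2 \left(6 E + 12 H\right) = - 24 H - 12 E$)
$Y{\left(-4 \right)} 25 + m{\left(4,G{\left(-4,-2 \right)} \right)} = 2 \left(-4\right)^{2} \cdot 25 - 228 = 2 \cdot 16 \cdot 25 - 228 = 32 \cdot 25 - 228 = 800 - 228 = 572$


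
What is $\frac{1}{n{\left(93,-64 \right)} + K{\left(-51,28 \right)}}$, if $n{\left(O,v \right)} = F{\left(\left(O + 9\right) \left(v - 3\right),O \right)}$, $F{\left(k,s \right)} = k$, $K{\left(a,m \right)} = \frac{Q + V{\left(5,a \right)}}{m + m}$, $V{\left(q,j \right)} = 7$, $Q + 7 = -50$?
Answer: $- \frac{28}{191377} \approx -0.00014631$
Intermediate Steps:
$Q = -57$ ($Q = -7 - 50 = -57$)
$K{\left(a,m \right)} = - \frac{25}{m}$ ($K{\left(a,m \right)} = \frac{-57 + 7}{m + m} = - \frac{50}{2 m} = - 50 \frac{1}{2 m} = - \frac{25}{m}$)
$n{\left(O,v \right)} = \left(-3 + v\right) \left(9 + O\right)$ ($n{\left(O,v \right)} = \left(O + 9\right) \left(v - 3\right) = \left(9 + O\right) \left(-3 + v\right) = \left(-3 + v\right) \left(9 + O\right)$)
$\frac{1}{n{\left(93,-64 \right)} + K{\left(-51,28 \right)}} = \frac{1}{\left(-27 - 279 + 9 \left(-64\right) + 93 \left(-64\right)\right) - \frac{25}{28}} = \frac{1}{\left(-27 - 279 - 576 - 5952\right) - \frac{25}{28}} = \frac{1}{-6834 - \frac{25}{28}} = \frac{1}{- \frac{191377}{28}} = - \frac{28}{191377}$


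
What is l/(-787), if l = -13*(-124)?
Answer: -1612/787 ≈ -2.0483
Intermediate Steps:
l = 1612
l/(-787) = 1612/(-787) = 1612*(-1/787) = -1612/787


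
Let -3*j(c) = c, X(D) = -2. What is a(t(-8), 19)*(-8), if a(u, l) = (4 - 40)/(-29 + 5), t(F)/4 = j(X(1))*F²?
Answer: -12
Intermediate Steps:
j(c) = -c/3
t(F) = 8*F²/3 (t(F) = 4*((-⅓*(-2))*F²) = 4*(2*F²/3) = 8*F²/3)
a(u, l) = 3/2 (a(u, l) = -36/(-24) = -36*(-1/24) = 3/2)
a(t(-8), 19)*(-8) = (3/2)*(-8) = -12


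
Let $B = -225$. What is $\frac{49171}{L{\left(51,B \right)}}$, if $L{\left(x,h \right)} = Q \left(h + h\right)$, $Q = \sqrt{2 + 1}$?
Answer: $- \frac{49171 \sqrt{3}}{1350} \approx -63.086$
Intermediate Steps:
$Q = \sqrt{3} \approx 1.732$
$L{\left(x,h \right)} = 2 h \sqrt{3}$ ($L{\left(x,h \right)} = \sqrt{3} \left(h + h\right) = \sqrt{3} \cdot 2 h = 2 h \sqrt{3}$)
$\frac{49171}{L{\left(51,B \right)}} = \frac{49171}{2 \left(-225\right) \sqrt{3}} = \frac{49171}{\left(-450\right) \sqrt{3}} = 49171 \left(- \frac{\sqrt{3}}{1350}\right) = - \frac{49171 \sqrt{3}}{1350}$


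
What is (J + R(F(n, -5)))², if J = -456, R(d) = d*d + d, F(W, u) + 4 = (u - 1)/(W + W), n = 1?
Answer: 171396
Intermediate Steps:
F(W, u) = -4 + (-1 + u)/(2*W) (F(W, u) = -4 + (u - 1)/(W + W) = -4 + (-1 + u)/((2*W)) = -4 + (-1 + u)*(1/(2*W)) = -4 + (-1 + u)/(2*W))
R(d) = d + d² (R(d) = d² + d = d + d²)
(J + R(F(n, -5)))² = (-456 + ((½)*(-1 - 5 - 8*1)/1)*(1 + (½)*(-1 - 5 - 8*1)/1))² = (-456 + ((½)*1*(-1 - 5 - 8))*(1 + (½)*1*(-1 - 5 - 8)))² = (-456 + ((½)*1*(-14))*(1 + (½)*1*(-14)))² = (-456 - 7*(1 - 7))² = (-456 - 7*(-6))² = (-456 + 42)² = (-414)² = 171396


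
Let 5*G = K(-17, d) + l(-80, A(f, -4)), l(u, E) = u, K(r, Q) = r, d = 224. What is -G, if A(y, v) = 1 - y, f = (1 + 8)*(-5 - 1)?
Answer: 97/5 ≈ 19.400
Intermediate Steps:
f = -54 (f = 9*(-6) = -54)
G = -97/5 (G = (-17 - 80)/5 = (⅕)*(-97) = -97/5 ≈ -19.400)
-G = -1*(-97/5) = 97/5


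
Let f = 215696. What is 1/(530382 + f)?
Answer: 1/746078 ≈ 1.3403e-6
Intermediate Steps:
1/(530382 + f) = 1/(530382 + 215696) = 1/746078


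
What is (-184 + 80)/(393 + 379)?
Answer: -26/193 ≈ -0.13472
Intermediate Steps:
(-184 + 80)/(393 + 379) = -104/772 = -104*1/772 = -26/193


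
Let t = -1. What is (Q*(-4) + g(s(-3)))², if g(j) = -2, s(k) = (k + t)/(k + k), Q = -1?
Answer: 4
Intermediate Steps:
s(k) = (-1 + k)/(2*k) (s(k) = (k - 1)/(k + k) = (-1 + k)/((2*k)) = (-1 + k)*(1/(2*k)) = (-1 + k)/(2*k))
(Q*(-4) + g(s(-3)))² = (-1*(-4) - 2)² = (4 - 2)² = 2² = 4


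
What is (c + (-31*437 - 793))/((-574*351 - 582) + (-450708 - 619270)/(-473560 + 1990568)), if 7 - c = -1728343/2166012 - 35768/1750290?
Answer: 1717235297465435885734/24209775978683669903385 ≈ 0.070931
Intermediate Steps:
c = 4940103231841/631858190580 (c = 7 - (-1728343/2166012 - 35768/1750290) = 7 - (-1728343*1/2166012 - 35768*1/1750290) = 7 - (-1728343/2166012 - 17884/875145) = 7 - 1*(-517095897781/631858190580) = 7 + 517095897781/631858190580 = 4940103231841/631858190580 ≈ 7.8184)
(c + (-31*437 - 793))/((-574*351 - 582) + (-450708 - 619270)/(-473560 + 1990568)) = (4940103231841/631858190580 + (-31*437 - 793))/((-574*351 - 582) + (-450708 - 619270)/(-473560 + 1990568)) = (4940103231841/631858190580 + (-13547 - 793))/((-201474 - 582) - 1069978/1517008) = (4940103231841/631858190580 - 14340)/(-202056 - 1069978*1/1517008) = -9055906349685359/(631858190580*(-202056 - 534989/758504)) = -9055906349685359/(631858190580*(-153260819213/758504)) = -9055906349685359/631858190580*(-758504/153260819213) = 1717235297465435885734/24209775978683669903385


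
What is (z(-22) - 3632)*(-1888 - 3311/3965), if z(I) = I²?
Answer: 23576099188/3965 ≈ 5.9461e+6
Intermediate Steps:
(z(-22) - 3632)*(-1888 - 3311/3965) = ((-22)² - 3632)*(-1888 - 3311/3965) = (484 - 3632)*(-1888 - 3311*1/3965) = -3148*(-1888 - 3311/3965) = -3148*(-7489231/3965) = 23576099188/3965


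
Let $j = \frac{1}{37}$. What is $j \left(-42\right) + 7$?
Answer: $\frac{217}{37} \approx 5.8649$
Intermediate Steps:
$j = \frac{1}{37} \approx 0.027027$
$j \left(-42\right) + 7 = \frac{1}{37} \left(-42\right) + 7 = - \frac{42}{37} + 7 = \frac{217}{37}$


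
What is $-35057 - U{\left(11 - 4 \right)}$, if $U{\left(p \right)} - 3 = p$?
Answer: $-35067$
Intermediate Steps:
$U{\left(p \right)} = 3 + p$
$-35057 - U{\left(11 - 4 \right)} = -35057 - \left(3 + \left(11 - 4\right)\right) = -35057 - \left(3 + 7\right) = -35057 - 10 = -35067$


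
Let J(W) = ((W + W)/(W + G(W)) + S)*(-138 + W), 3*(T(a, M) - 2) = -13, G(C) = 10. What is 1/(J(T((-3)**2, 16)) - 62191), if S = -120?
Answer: -69/3123325 ≈ -2.2092e-5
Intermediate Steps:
T(a, M) = -7/3 (T(a, M) = 2 + (1/3)*(-13) = 2 - 13/3 = -7/3)
J(W) = (-138 + W)*(-120 + 2*W/(10 + W)) (J(W) = ((W + W)/(W + 10) - 120)*(-138 + W) = ((2*W)/(10 + W) - 120)*(-138 + W) = (2*W/(10 + W) - 120)*(-138 + W) = (-120 + 2*W/(10 + W))*(-138 + W) = (-138 + W)*(-120 + 2*W/(10 + W)))
1/(J(T((-3)**2, 16)) - 62191) = 1/(2*(82800 - 59*(-7/3)**2 + 7542*(-7/3))/(10 - 7/3) - 62191) = 1/(2*(82800 - 59*49/9 - 17598)/(23/3) - 62191) = 1/(2*(3/23)*(82800 - 2891/9 - 17598) - 62191) = 1/(2*(3/23)*(583927/9) - 62191) = 1/(1167854/69 - 62191) = 1/(-3123325/69) = -69/3123325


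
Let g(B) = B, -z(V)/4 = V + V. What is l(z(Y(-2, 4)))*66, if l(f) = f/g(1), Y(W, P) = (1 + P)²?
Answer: -13200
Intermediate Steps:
z(V) = -8*V (z(V) = -4*(V + V) = -8*V)
l(f) = f (l(f) = f/1 = f*1 = f)
l(z(Y(-2, 4)))*66 = -8*(1 + 4)²*66 = -8*5²*66 = -8*25*66 = -200*66 = -13200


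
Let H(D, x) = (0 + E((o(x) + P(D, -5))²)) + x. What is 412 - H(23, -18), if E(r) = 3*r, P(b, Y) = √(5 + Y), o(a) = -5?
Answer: 355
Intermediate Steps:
H(D, x) = 75 + x (H(D, x) = (0 + 3*(-5 + √(5 - 5))²) + x = (0 + 3*(-5 + √0)²) + x = (0 + 3*(-5 + 0)²) + x = (0 + 3*(-5)²) + x = (0 + 3*25) + x = (0 + 75) + x = 75 + x)
412 - H(23, -18) = 412 - (75 - 18) = 412 - 1*57 = 412 - 57 = 355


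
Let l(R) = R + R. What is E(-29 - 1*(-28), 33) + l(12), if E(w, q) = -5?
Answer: 19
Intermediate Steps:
l(R) = 2*R
E(-29 - 1*(-28), 33) + l(12) = -5 + 2*12 = -5 + 24 = 19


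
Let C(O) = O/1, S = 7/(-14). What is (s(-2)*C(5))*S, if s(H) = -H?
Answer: -5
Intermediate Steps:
S = -½ (S = 7*(-1/14) = -½ ≈ -0.50000)
C(O) = O (C(O) = O*1 = O)
(s(-2)*C(5))*S = (-1*(-2)*5)*(-½) = (2*5)*(-½) = 10*(-½) = -5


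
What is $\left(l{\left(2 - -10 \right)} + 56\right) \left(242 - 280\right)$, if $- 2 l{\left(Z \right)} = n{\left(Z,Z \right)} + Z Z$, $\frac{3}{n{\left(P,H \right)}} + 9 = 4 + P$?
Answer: $\frac{4313}{7} \approx 616.14$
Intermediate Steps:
$n{\left(P,H \right)} = \frac{3}{-5 + P}$ ($n{\left(P,H \right)} = \frac{3}{-9 + \left(4 + P\right)} = \frac{3}{-5 + P}$)
$l{\left(Z \right)} = - \frac{3}{2 \left(-5 + Z\right)} - \frac{Z^{2}}{2}$ ($l{\left(Z \right)} = - \frac{\frac{3}{-5 + Z} + Z Z}{2} = - \frac{\frac{3}{-5 + Z} + Z^{2}}{2} = - \frac{Z^{2} + \frac{3}{-5 + Z}}{2} = - \frac{3}{2 \left(-5 + Z\right)} - \frac{Z^{2}}{2}$)
$\left(l{\left(2 - -10 \right)} + 56\right) \left(242 - 280\right) = \left(\frac{-3 + \left(2 - -10\right)^{2} \left(5 - \left(2 - -10\right)\right)}{2 \left(-5 + \left(2 - -10\right)\right)} + 56\right) \left(242 - 280\right) = \left(\frac{-3 + \left(2 + 10\right)^{2} \left(5 - \left(2 + 10\right)\right)}{2 \left(-5 + \left(2 + 10\right)\right)} + 56\right) \left(-38\right) = \left(\frac{-3 + 12^{2} \left(5 - 12\right)}{2 \left(-5 + 12\right)} + 56\right) \left(-38\right) = \left(\frac{-3 + 144 \left(5 - 12\right)}{2 \cdot 7} + 56\right) \left(-38\right) = \left(\frac{1}{2} \cdot \frac{1}{7} \left(-3 + 144 \left(-7\right)\right) + 56\right) \left(-38\right) = \left(\frac{1}{2} \cdot \frac{1}{7} \left(-3 - 1008\right) + 56\right) \left(-38\right) = \left(\frac{1}{2} \cdot \frac{1}{7} \left(-1011\right) + 56\right) \left(-38\right) = \left(- \frac{1011}{14} + 56\right) \left(-38\right) = \left(- \frac{227}{14}\right) \left(-38\right) = \frac{4313}{7}$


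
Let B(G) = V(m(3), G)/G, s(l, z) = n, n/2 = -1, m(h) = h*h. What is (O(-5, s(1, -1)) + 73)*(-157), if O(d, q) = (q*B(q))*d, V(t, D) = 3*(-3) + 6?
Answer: -13816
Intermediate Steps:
m(h) = h²
V(t, D) = -3 (V(t, D) = -9 + 6 = -3)
n = -2 (n = 2*(-1) = -2)
s(l, z) = -2
B(G) = -3/G
O(d, q) = -3*d (O(d, q) = (q*(-3/q))*d = -3*d)
(O(-5, s(1, -1)) + 73)*(-157) = (-3*(-5) + 73)*(-157) = (15 + 73)*(-157) = 88*(-157) = -13816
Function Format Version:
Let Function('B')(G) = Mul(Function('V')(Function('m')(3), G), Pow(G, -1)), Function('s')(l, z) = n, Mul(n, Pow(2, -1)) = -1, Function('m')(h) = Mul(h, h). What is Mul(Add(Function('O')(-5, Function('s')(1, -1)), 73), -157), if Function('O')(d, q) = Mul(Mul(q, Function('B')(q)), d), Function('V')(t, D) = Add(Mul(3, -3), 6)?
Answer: -13816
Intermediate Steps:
Function('m')(h) = Pow(h, 2)
Function('V')(t, D) = -3 (Function('V')(t, D) = Add(-9, 6) = -3)
n = -2 (n = Mul(2, -1) = -2)
Function('s')(l, z) = -2
Function('B')(G) = Mul(-3, Pow(G, -1))
Function('O')(d, q) = Mul(-3, d) (Function('O')(d, q) = Mul(Mul(q, Mul(-3, Pow(q, -1))), d) = Mul(-3, d))
Mul(Add(Function('O')(-5, Function('s')(1, -1)), 73), -157) = Mul(Add(Mul(-3, -5), 73), -157) = Mul(Add(15, 73), -157) = Mul(88, -157) = -13816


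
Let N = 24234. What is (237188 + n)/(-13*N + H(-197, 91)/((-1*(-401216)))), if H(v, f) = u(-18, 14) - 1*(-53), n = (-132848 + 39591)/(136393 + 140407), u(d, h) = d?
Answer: -411582074501467/546679528735025 ≈ -0.75288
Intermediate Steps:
n = -93257/276800 ≈ -0.33691
H(v, f) = 35 (H(v, f) = -18 - 1*(-53) = -18 + 53 = 35)
(237188 + n)/(-13*N + H(-197, 91)/((-1*(-401216)))) = (237188 - 93257/276800)/(-13*24234 + 35/((-1*(-401216)))) = 65653545143/(276800*(-315042 + 35/401216)) = 65653545143/(276800*(-126399891037/401216)) = (65653545143/276800)*(-401216/126399891037) = -411582074501467/546679528735025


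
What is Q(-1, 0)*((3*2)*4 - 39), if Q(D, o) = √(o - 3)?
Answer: -15*I*√3 ≈ -25.981*I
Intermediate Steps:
Q(D, o) = √(-3 + o)
Q(-1, 0)*((3*2)*4 - 39) = √(-3 + 0)*((3*2)*4 - 39) = √(-3)*(6*4 - 39) = (I*√3)*(24 - 39) = (I*√3)*(-15) = -15*I*√3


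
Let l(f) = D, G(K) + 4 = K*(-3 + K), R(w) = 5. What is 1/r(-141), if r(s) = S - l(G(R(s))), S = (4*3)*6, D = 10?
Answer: 1/62 ≈ 0.016129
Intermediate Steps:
G(K) = -4 + K*(-3 + K)
l(f) = 10
S = 72 (S = 12*6 = 72)
r(s) = 62 (r(s) = 72 - 1*10 = 72 - 10 = 62)
1/r(-141) = 1/62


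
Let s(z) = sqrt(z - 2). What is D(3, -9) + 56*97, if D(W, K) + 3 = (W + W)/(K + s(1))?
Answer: 222562/41 - 3*I/41 ≈ 5428.3 - 0.073171*I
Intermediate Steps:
s(z) = sqrt(-2 + z)
D(W, K) = -3 + 2*W/(I + K) (D(W, K) = -3 + (W + W)/(K + sqrt(-2 + 1)) = -3 + (2*W)/(K + sqrt(-1)) = -3 + (2*W)/(K + I) = -3 + (2*W)/(I + K) = -3 + 2*W/(I + K))
D(3, -9) + 56*97 = (-3*I - 3*(-9) + 2*3)/(I - 9) + 56*97 = (-3*I + 27 + 6)/(-9 + I) + 5432 = ((-9 - I)/82)*(33 - 3*I) + 5432 = (-9 - I)*(33 - 3*I)/82 + 5432 = 5432 + (-9 - I)*(33 - 3*I)/82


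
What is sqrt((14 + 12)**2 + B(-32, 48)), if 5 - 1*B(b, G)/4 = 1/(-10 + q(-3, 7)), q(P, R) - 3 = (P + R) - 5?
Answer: sqrt(2786)/2 ≈ 26.391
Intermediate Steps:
q(P, R) = -2 + P + R (q(P, R) = 3 + ((P + R) - 5) = 3 + (-5 + P + R) = -2 + P + R)
B(b, G) = 41/2 (B(b, G) = 20 - 4/(-10 + (-2 - 3 + 7)) = 20 - 4/(-10 + 2) = 20 - 4/(-8) = 20 - 4*(-1/8) = 20 + 1/2 = 41/2)
sqrt((14 + 12)**2 + B(-32, 48)) = sqrt((14 + 12)**2 + 41/2) = sqrt(26**2 + 41/2) = sqrt(676 + 41/2) = sqrt(1393/2) = sqrt(2786)/2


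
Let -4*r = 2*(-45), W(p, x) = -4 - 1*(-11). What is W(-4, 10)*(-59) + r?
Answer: -781/2 ≈ -390.50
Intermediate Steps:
W(p, x) = 7 (W(p, x) = -4 + 11 = 7)
r = 45/2 (r = -(-45)/2 = -¼*(-90) = 45/2 ≈ 22.500)
W(-4, 10)*(-59) + r = 7*(-59) + 45/2 = -413 + 45/2 = -781/2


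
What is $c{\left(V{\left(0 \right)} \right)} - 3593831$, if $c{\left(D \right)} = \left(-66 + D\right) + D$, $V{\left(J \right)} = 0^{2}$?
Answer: $-3593897$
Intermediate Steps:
$V{\left(J \right)} = 0$
$c{\left(D \right)} = -66 + 2 D$
$c{\left(V{\left(0 \right)} \right)} - 3593831 = \left(-66 + 2 \cdot 0\right) - 3593831 = \left(-66 + 0\right) - 3593831 = -66 - 3593831 = -3593897$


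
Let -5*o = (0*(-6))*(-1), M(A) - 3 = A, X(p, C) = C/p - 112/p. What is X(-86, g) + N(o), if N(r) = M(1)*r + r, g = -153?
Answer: 265/86 ≈ 3.0814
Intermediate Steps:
X(p, C) = -112/p + C/p
M(A) = 3 + A
o = 0 (o = -0*(-6)*(-1)/5 = -0*(-1) = -1/5*0 = 0)
N(r) = 5*r (N(r) = (3 + 1)*r + r = 4*r + r = 5*r)
X(-86, g) + N(o) = (-112 - 153)/(-86) + 5*0 = -1/86*(-265) + 0 = 265/86 + 0 = 265/86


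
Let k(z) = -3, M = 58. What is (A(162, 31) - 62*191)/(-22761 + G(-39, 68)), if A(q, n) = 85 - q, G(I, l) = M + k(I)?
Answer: 11919/22706 ≈ 0.52493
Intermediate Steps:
G(I, l) = 55 (G(I, l) = 58 - 3 = 55)
(A(162, 31) - 62*191)/(-22761 + G(-39, 68)) = ((85 - 1*162) - 62*191)/(-22761 + 55) = ((85 - 162) - 11842)/(-22706) = (-77 - 11842)*(-1/22706) = -11919*(-1/22706) = 11919/22706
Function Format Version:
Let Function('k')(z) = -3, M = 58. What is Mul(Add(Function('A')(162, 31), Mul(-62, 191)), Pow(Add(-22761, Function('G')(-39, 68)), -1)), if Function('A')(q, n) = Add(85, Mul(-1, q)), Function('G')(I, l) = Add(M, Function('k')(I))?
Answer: Rational(11919, 22706) ≈ 0.52493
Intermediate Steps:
Function('G')(I, l) = 55 (Function('G')(I, l) = Add(58, -3) = 55)
Mul(Add(Function('A')(162, 31), Mul(-62, 191)), Pow(Add(-22761, Function('G')(-39, 68)), -1)) = Mul(Add(Add(85, Mul(-1, 162)), Mul(-62, 191)), Pow(Add(-22761, 55), -1)) = Mul(Add(Add(85, -162), -11842), Pow(-22706, -1)) = Mul(Add(-77, -11842), Rational(-1, 22706)) = Mul(-11919, Rational(-1, 22706)) = Rational(11919, 22706)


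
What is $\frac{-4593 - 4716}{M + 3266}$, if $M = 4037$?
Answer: $- \frac{9309}{7303} \approx -1.2747$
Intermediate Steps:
$\frac{-4593 - 4716}{M + 3266} = \frac{-4593 - 4716}{4037 + 3266} = - \frac{9309}{7303}$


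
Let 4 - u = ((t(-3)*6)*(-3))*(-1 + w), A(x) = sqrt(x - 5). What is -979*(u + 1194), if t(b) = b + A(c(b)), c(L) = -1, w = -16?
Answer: -2071564 + 299574*I*sqrt(6) ≈ -2.0716e+6 + 7.338e+5*I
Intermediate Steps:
A(x) = sqrt(-5 + x)
t(b) = b + I*sqrt(6) (t(b) = b + sqrt(-5 - 1) = b + sqrt(-6) = b + I*sqrt(6))
u = 922 - 306*I*sqrt(6) (u = 4 - ((-3 + I*sqrt(6))*6)*(-3)*(-1 - 16) = 4 - (-18 + 6*I*sqrt(6))*(-3)*(-17) = 4 - (54 - 18*I*sqrt(6))*(-17) = 4 - (-918 + 306*I*sqrt(6)) = 4 + (918 - 306*I*sqrt(6)) = 922 - 306*I*sqrt(6) ≈ 922.0 - 749.54*I)
-979*(u + 1194) = -979*((922 - 306*I*sqrt(6)) + 1194) = -979*(2116 - 306*I*sqrt(6)) = -2071564 + 299574*I*sqrt(6)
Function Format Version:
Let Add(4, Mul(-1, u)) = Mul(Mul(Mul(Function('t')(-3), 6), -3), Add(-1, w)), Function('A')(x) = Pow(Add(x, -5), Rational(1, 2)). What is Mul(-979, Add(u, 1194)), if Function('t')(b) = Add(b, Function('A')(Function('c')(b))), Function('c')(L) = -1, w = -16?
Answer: Add(-2071564, Mul(299574, I, Pow(6, Rational(1, 2)))) ≈ Add(-2.0716e+6, Mul(7.3380e+5, I))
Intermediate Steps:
Function('A')(x) = Pow(Add(-5, x), Rational(1, 2))
Function('t')(b) = Add(b, Mul(I, Pow(6, Rational(1, 2)))) (Function('t')(b) = Add(b, Pow(Add(-5, -1), Rational(1, 2))) = Add(b, Pow(-6, Rational(1, 2))) = Add(b, Mul(I, Pow(6, Rational(1, 2)))))
u = Add(922, Mul(-306, I, Pow(6, Rational(1, 2)))) (u = Add(4, Mul(-1, Mul(Mul(Mul(Add(-3, Mul(I, Pow(6, Rational(1, 2)))), 6), -3), Add(-1, -16)))) = Add(4, Mul(-1, Mul(Mul(Add(-18, Mul(6, I, Pow(6, Rational(1, 2)))), -3), -17))) = Add(4, Mul(-1, Mul(Add(54, Mul(-18, I, Pow(6, Rational(1, 2)))), -17))) = Add(4, Mul(-1, Add(-918, Mul(306, I, Pow(6, Rational(1, 2)))))) = Add(4, Add(918, Mul(-306, I, Pow(6, Rational(1, 2))))) = Add(922, Mul(-306, I, Pow(6, Rational(1, 2)))) ≈ Add(922.00, Mul(-749.54, I)))
Mul(-979, Add(u, 1194)) = Mul(-979, Add(Add(922, Mul(-306, I, Pow(6, Rational(1, 2)))), 1194)) = Mul(-979, Add(2116, Mul(-306, I, Pow(6, Rational(1, 2))))) = Add(-2071564, Mul(299574, I, Pow(6, Rational(1, 2))))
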